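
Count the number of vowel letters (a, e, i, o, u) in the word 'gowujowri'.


Scanning each character of 'gowujowri':
  Position 1: 'g' -> consonant (running count: 0)
  Position 2: 'o' -> vowel (running count: 1)
  Position 3: 'w' -> consonant (running count: 1)
  Position 4: 'u' -> vowel (running count: 2)
  Position 5: 'j' -> consonant (running count: 2)
  Position 6: 'o' -> vowel (running count: 3)
  Position 7: 'w' -> consonant (running count: 3)
  Position 8: 'r' -> consonant (running count: 3)
  Position 9: 'i' -> vowel (running count: 4)
Total vowels: 4

4


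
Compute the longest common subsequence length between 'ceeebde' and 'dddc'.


DP table for LCS of 'ceeebde' and 'dddc':
       d  d  d  c
    0  0  0  0  0
  c 0  0  0  0  1
  e 0  0  0  0  1
  e 0  0  0  0  1
  e 0  0  0  0  1
  b 0  0  0  0  1
  d 0  1  1  1  1
  e 0  1  1  1  1
LCS: 'c'
LCS length = 1

1


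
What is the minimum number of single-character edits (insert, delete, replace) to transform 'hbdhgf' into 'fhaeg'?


Building DP table for s1='hbdhgf' (len 6) and s2='fhaeg' (len 5):
       f  h  a  e  g
    0  1  2  3  4  5
  h 1  1  1  2  3  4
  b 2  2  2  2  3  4
  d 3  3  3  3  3  4
  h 4  4  3  4  4  4
  g 5  5  4  4  5  4
  f 6  5  5  5  5  5
Edit distance = dp[6][5] = 5

5


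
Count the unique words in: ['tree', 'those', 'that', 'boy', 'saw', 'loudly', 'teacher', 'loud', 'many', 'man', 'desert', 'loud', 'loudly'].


Listing all tokens and tracking unique types:
  Token 1: 'tree' -> NEW (unique so far: 1)
  Token 2: 'those' -> NEW (unique so far: 2)
  Token 3: 'that' -> NEW (unique so far: 3)
  Token 4: 'boy' -> NEW (unique so far: 4)
  Token 5: 'saw' -> NEW (unique so far: 5)
  Token 6: 'loudly' -> NEW (unique so far: 6)
  Token 7: 'teacher' -> NEW (unique so far: 7)
  Token 8: 'loud' -> NEW (unique so far: 8)
  Token 9: 'many' -> NEW (unique so far: 9)
  Token 10: 'man' -> NEW (unique so far: 10)
  Token 11: 'desert' -> NEW (unique so far: 11)
  Token 12: 'loud' -> duplicate (unique so far: 11)
  Token 13: 'loudly' -> duplicate (unique so far: 11)
Unique types: ('boy', 'desert', 'loud', 'loudly', 'man', 'many', 'saw', 'teacher', 'that', 'those', 'tree')
Vocabulary size: 11

11


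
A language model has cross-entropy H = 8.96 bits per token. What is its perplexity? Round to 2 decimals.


Perplexity formula: PP = 2^H
H = 8.96
PP = 2^8.96
Decompose: 2^8.96 = 2^8 * 2^0.96
2^8 = 256, 2^0.96 ~ 1.9453099
PP ~ 256 * 1.9453099 = 497.9993344
Rounded to 2 decimals: 498.00

498.00


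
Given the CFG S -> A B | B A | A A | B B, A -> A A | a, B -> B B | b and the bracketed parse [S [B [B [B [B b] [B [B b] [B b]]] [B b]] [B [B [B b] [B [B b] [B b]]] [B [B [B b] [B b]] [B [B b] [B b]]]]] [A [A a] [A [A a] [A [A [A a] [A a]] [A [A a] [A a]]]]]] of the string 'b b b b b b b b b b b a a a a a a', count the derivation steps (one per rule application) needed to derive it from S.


Every bracketed nonterminal node [X ...] in the tree is produced by exactly one rule application.
Reading the tree off as a leftmost derivation:
  Step 1: S  =>  B A   (applied S -> B A)
  Step 2: B A  =>  B B A   (applied B -> B B)
  Step 3: B B A  =>  B B B A   (applied B -> B B)
  Step 4: B B B A  =>  B B B B A   (applied B -> B B)
  Step 5: B B B B A  =>  b B B B A   (applied B -> b)
  Step 6: b B B B A  =>  b B B B B A   (applied B -> B B)
  Step 7: b B B B B A  =>  b b B B B A   (applied B -> b)
  Step 8: b b B B B A  =>  b b b B B A   (applied B -> b)
  Step 9: b b b B B A  =>  b b b b B A   (applied B -> b)
  Step 10: b b b b B A  =>  b b b b B B A   (applied B -> B B)
  Step 11: b b b b B B A  =>  b b b b B B B A   (applied B -> B B)
  Step 12: b b b b B B B A  =>  b b b b b B B A   (applied B -> b)
  Step 13: b b b b b B B A  =>  b b b b b B B B A   (applied B -> B B)
  Step 14: b b b b b B B B A  =>  b b b b b b B B A   (applied B -> b)
  Step 15: b b b b b b B B A  =>  b b b b b b b B A   (applied B -> b)
  Step 16: b b b b b b b B A  =>  b b b b b b b B B A   (applied B -> B B)
  Step 17: b b b b b b b B B A  =>  b b b b b b b B B B A   (applied B -> B B)
  Step 18: b b b b b b b B B B A  =>  b b b b b b b b B B A   (applied B -> b)
  Step 19: b b b b b b b b B B A  =>  b b b b b b b b b B A   (applied B -> b)
  Step 20: b b b b b b b b b B A  =>  b b b b b b b b b B B A   (applied B -> B B)
  Step 21: b b b b b b b b b B B A  =>  b b b b b b b b b b B A   (applied B -> b)
  Step 22: b b b b b b b b b b B A  =>  b b b b b b b b b b b A   (applied B -> b)
  Step 23: b b b b b b b b b b b A  =>  b b b b b b b b b b b A A   (applied A -> A A)
  Step 24: b b b b b b b b b b b A A  =>  b b b b b b b b b b b a A   (applied A -> a)
  Step 25: b b b b b b b b b b b a A  =>  b b b b b b b b b b b a A A   (applied A -> A A)
  Step 26: b b b b b b b b b b b a A A  =>  b b b b b b b b b b b a a A   (applied A -> a)
  Step 27: b b b b b b b b b b b a a A  =>  b b b b b b b b b b b a a A A   (applied A -> A A)
  Step 28: b b b b b b b b b b b a a A A  =>  b b b b b b b b b b b a a A A A   (applied A -> A A)
  Step 29: b b b b b b b b b b b a a A A A  =>  b b b b b b b b b b b a a a A A   (applied A -> a)
  Step 30: b b b b b b b b b b b a a a A A  =>  b b b b b b b b b b b a a a a A   (applied A -> a)
  Step 31: b b b b b b b b b b b a a a a A  =>  b b b b b b b b b b b a a a a A A   (applied A -> A A)
  Step 32: b b b b b b b b b b b a a a a A A  =>  b b b b b b b b b b b a a a a a A   (applied A -> a)
  Step 33: b b b b b b b b b b b a a a a a A  =>  b b b b b b b b b b b a a a a a a   (applied A -> a)
Final yield: b b b b b b b b b b b a a a a a a
Total rewrite steps: 33

33


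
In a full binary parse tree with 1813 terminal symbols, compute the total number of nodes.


Leaf nodes (terminals): 1813
Internal nodes = n - 1 = 1813 - 1 = 1812
Total = leaves + internal = 1813 + 1812 = 3625

3625


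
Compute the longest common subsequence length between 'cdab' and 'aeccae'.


DP table for LCS of 'cdab' and 'aeccae':
       a  e  c  c  a  e
    0  0  0  0  0  0  0
  c 0  0  0  1  1  1  1
  d 0  0  0  1  1  1  1
  a 0  1  1  1  1  2  2
  b 0  1  1  1  1  2  2
LCS: 'ca'
LCS length = 2

2


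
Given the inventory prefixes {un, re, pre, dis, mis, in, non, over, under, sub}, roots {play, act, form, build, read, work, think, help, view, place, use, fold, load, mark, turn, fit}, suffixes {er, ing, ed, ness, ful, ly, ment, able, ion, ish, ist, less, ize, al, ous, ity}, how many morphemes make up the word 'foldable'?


Segmenting 'foldable' against the inventory:
  'fold' -> root (morpheme 1)
  'able' -> suffix (morpheme 2)
Total morphemes: 2

2


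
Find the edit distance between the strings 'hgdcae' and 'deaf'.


Building DP table for s1='hgdcae' (len 6) and s2='deaf' (len 4):
       d  e  a  f
    0  1  2  3  4
  h 1  1  2  3  4
  g 2  2  2  3  4
  d 3  2  3  3  4
  c 4  3  3  4  4
  a 5  4  4  3  4
  e 6  5  4  4  4
Edit distance = dp[6][4] = 4

4


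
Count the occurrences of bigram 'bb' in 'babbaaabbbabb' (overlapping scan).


Scanning 'babbaaabbbabb' for bigram 'bb':
  Position 0: 'ba' -> no
  Position 1: 'ab' -> no
  Position 2: 'bb' -> MATCH
  Position 3: 'ba' -> no
  Position 4: 'aa' -> no
  Position 5: 'aa' -> no
  Position 6: 'ab' -> no
  Position 7: 'bb' -> MATCH
  Position 8: 'bb' -> MATCH
  Position 9: 'ba' -> no
  Position 10: 'ab' -> no
  Position 11: 'bb' -> MATCH
Total matches: 4

4


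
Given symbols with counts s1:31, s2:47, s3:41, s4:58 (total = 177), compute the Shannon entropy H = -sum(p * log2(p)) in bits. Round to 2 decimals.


Computing entropy H = -sum(p_i * log2(p_i)):
  s1: p = 31/177 = 0.1751, -p*log2(p) = 0.4402
  s2: p = 47/177 = 0.2655, -p*log2(p) = 0.5080
  s3: p = 41/177 = 0.2316, -p*log2(p) = 0.4888
  s4: p = 58/177 = 0.3277, -p*log2(p) = 0.5274
H = sum of terms = 1.9644
Rounded to 2 decimals: 1.96

1.96


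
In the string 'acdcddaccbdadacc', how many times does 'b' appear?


Scanning 'acdcddaccbdadacc' for 'b':
  Position 9: 'b' -> MATCH (count: 1)
Total occurrences of 'b': 1

1


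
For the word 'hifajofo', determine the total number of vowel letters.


Scanning each character of 'hifajofo':
  Position 1: 'h' -> consonant (running count: 0)
  Position 2: 'i' -> vowel (running count: 1)
  Position 3: 'f' -> consonant (running count: 1)
  Position 4: 'a' -> vowel (running count: 2)
  Position 5: 'j' -> consonant (running count: 2)
  Position 6: 'o' -> vowel (running count: 3)
  Position 7: 'f' -> consonant (running count: 3)
  Position 8: 'o' -> vowel (running count: 4)
Total vowels: 4

4


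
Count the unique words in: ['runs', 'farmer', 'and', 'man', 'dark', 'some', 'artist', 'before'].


Listing all tokens and tracking unique types:
  Token 1: 'runs' -> NEW (unique so far: 1)
  Token 2: 'farmer' -> NEW (unique so far: 2)
  Token 3: 'and' -> NEW (unique so far: 3)
  Token 4: 'man' -> NEW (unique so far: 4)
  Token 5: 'dark' -> NEW (unique so far: 5)
  Token 6: 'some' -> NEW (unique so far: 6)
  Token 7: 'artist' -> NEW (unique so far: 7)
  Token 8: 'before' -> NEW (unique so far: 8)
Unique types: ('and', 'artist', 'before', 'dark', 'farmer', 'man', 'runs', 'some')
Vocabulary size: 8

8


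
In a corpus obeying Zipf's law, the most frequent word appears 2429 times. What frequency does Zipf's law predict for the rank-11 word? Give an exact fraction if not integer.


Zipf's law: freq(rank) = f1 / rank
f1 = 2429, rank = 11
freq = 2429 / 11
GCD(2429, 11) = 1
Simplified: 2429/11

2429/11


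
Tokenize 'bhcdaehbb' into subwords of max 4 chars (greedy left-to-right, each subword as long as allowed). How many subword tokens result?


'bhcdaehbb' has 9 characters.
Chunking with max size 4:
  Chunk 1: 'bhcd' (positions 0-3)
  Chunk 2: 'aehb' (positions 4-7)
  Chunk 3: 'b' (positions 8-8)
Total chunks: ceil(9 / 4) = 3

3


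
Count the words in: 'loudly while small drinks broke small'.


Counting words by splitting on spaces:
  Word 1: 'loudly'
  Word 2: 'while'
  Word 3: 'small'
  Word 4: 'drinks'
  Word 5: 'broke'
  Word 6: 'small'
Total words: 6

6


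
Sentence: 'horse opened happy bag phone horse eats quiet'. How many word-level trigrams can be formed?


Word trigrams from [8] words:
  Trigram 1: (horse opened happy)
  Trigram 2: (opened happy bag)
  Trigram 3: (happy bag phone)
  Trigram 4: (bag phone horse)
  Trigram 5: (phone horse eats)
  Trigram 6: (horse eats quiet)
Total word trigrams: 8 - 2 = 6

6


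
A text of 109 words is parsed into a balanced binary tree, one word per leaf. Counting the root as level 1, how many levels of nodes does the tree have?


In a balanced binary tree with n leaves the deepest leaf is ceil(log2(n)) edges below the root,
so counting node levels inclusive of root and leaves gives ceil(log2(n)) + 1 levels.
log2(109) = 6.7682
ceil(6.7682) = 7
levels = 7 + 1 = 8

8


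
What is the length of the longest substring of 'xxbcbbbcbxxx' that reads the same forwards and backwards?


Scanning 'xxbcbbbcbxxx' for palindromic substrings.
Substring at positions 0-10: 'xxbcbbbcbxx'.
Check: reverse('xxbcbbbcbxx') = 'xxbcbbbcbxx' -> palindrome confirmed.
Neighbouring characters ('-' / 'x') break symmetry, so it cannot extend further.
No longer palindromic substring exists; longest length = 11

11


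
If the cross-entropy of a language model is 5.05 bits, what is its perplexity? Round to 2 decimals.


Perplexity formula: PP = 2^H
H = 5.05
PP = 2^5.05
Decompose: 2^5.05 = 2^5 * 2^0.05
2^5 = 32, 2^0.05 ~ 1.0352649
PP ~ 32 * 1.0352649 = 33.1284768
Rounded to 2 decimals: 33.13

33.13


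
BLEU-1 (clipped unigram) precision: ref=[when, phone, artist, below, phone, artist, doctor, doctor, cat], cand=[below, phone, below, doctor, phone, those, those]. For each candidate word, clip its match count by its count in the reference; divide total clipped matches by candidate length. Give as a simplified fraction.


Reference word counts: {'artist': 2, 'below': 1, 'cat': 1, 'doctor': 2, 'phone': 2, 'when': 1}
Checking each candidate word (with clipping):
  'below' -> in reference (ref count 1, used 1/1) -> match (matches: 1)
  'phone' -> in reference (ref count 2, used 1/2) -> match (matches: 2)
  'below' -> ref count 1 already used up (1/1) -> clipped, no match (matches: 2)
  'doctor' -> in reference (ref count 2, used 1/2) -> match (matches: 3)
  'phone' -> in reference (ref count 2, used 2/2) -> match (matches: 4)
  'those' -> not in reference -> no match (matches: 4)
  'those' -> not in reference -> no match (matches: 4)
Clipped matches: 4, Candidate length: 7
Precision = 4/7

4/7


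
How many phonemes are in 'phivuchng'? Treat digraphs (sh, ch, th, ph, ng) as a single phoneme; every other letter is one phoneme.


Parsing 'phivuchng' greedily, digraphs first:
  'ph' -> digraph (1 consonant phoneme) (phonemes so far: 1)
  'i' -> vowel phoneme (phonemes so far: 2)
  'v' -> consonant phoneme (phonemes so far: 3)
  'u' -> vowel phoneme (phonemes so far: 4)
  'ch' -> digraph (1 consonant phoneme) (phonemes so far: 5)
  'ng' -> digraph (1 consonant phoneme) (phonemes so far: 6)
Total phonemes: 6

6


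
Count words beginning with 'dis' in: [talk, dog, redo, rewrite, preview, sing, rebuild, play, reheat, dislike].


Checking each word for prefix 'dis':
  'talk' -> no (count: 0)
  'dog' -> no (count: 0)
  'redo' -> no (count: 0)
  'rewrite' -> no (count: 0)
  'preview' -> no (count: 0)
  'sing' -> no (count: 0)
  'rebuild' -> no (count: 0)
  'play' -> no (count: 0)
  'reheat' -> no (count: 0)
  'dislike' -> YES, starts with 'dis' (count: 1)
Total with prefix 'dis': 1

1


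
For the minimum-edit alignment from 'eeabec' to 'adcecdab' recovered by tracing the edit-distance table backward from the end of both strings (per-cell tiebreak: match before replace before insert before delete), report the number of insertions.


Edit distance = 7. Backtracking from cell (6, 8) with preference match > replace > insert > delete,
then listing the resulting alignment 'eeabec' -> 'adcecdab' left to right:
  Step 1: insert 'a' [insertion #1]
  Step 2: insert 'd' [insertion #2]
  Step 3: replace e->c
  Step 4: keep 'e'
  Step 5: replace a->c
  Step 6: replace b->d
  Step 7: replace e->a
  Step 8: replace c->b
Total insertions: 2

2


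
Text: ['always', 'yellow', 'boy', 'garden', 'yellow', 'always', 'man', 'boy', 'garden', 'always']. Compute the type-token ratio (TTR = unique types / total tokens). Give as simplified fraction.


Tokens: 10
Unique types: ('always', 'boy', 'garden', 'man', 'yellow') = 5
TTR = 5/10
Simplify: divide both by 5 -> 1/2
TTR = 1/2

1/2


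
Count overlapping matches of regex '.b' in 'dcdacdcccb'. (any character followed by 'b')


Pattern: .b means any character followed by 'b'.
Scanning 'dcdacdcccb' position-by-position:
  Pos 0: window 'dc' -> no
  Pos 1: window 'cd' -> no
  Pos 2: window 'da' -> no
  Pos 3: window 'ac' -> no
  Pos 4: window 'cd' -> no
  Pos 5: window 'dc' -> no
  Pos 6: window 'cc' -> no
  Pos 7: window 'cc' -> no
  Pos 8: window 'cb' -> MATCH
  Pos 9: window 'b' -> no
Total matches: 1

1


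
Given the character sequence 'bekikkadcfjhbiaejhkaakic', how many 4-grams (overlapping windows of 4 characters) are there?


String 'bekikkadcfjhbiaejhkaakic' has length L = 24.
Number of overlapping n-grams = L - n + 1
Substituting: 24 - 4 + 1 = 21

21


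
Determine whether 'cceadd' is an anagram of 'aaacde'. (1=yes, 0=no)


Sort characters of 'cceadd': 'accdde'
Sort characters of 'aaacde': 'aaacde'
Sorted forms differ -> they are NOT anagrams
Result: 0

0


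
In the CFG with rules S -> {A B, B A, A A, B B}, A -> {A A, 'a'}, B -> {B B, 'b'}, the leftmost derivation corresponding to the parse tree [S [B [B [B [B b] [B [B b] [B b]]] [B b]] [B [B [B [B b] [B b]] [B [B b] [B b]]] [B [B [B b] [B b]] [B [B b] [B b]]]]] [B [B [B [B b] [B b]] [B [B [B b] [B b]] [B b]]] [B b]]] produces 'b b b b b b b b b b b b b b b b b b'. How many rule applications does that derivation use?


Every bracketed nonterminal node [X ...] in the tree is produced by exactly one rule application.
Reading the tree off as a leftmost derivation:
  Step 1: S  =>  B B   (applied S -> B B)
  Step 2: B B  =>  B B B   (applied B -> B B)
  Step 3: B B B  =>  B B B B   (applied B -> B B)
  Step 4: B B B B  =>  B B B B B   (applied B -> B B)
  Step 5: B B B B B  =>  b B B B B   (applied B -> b)
  Step 6: b B B B B  =>  b B B B B B   (applied B -> B B)
  Step 7: b B B B B B  =>  b b B B B B   (applied B -> b)
  Step 8: b b B B B B  =>  b b b B B B   (applied B -> b)
  Step 9: b b b B B B  =>  b b b b B B   (applied B -> b)
  Step 10: b b b b B B  =>  b b b b B B B   (applied B -> B B)
  Step 11: b b b b B B B  =>  b b b b B B B B   (applied B -> B B)
  Step 12: b b b b B B B B  =>  b b b b B B B B B   (applied B -> B B)
  Step 13: b b b b B B B B B  =>  b b b b b B B B B   (applied B -> b)
  Step 14: b b b b b B B B B  =>  b b b b b b B B B   (applied B -> b)
  Step 15: b b b b b b B B B  =>  b b b b b b B B B B   (applied B -> B B)
  Step 16: b b b b b b B B B B  =>  b b b b b b b B B B   (applied B -> b)
  Step 17: b b b b b b b B B B  =>  b b b b b b b b B B   (applied B -> b)
  Step 18: b b b b b b b b B B  =>  b b b b b b b b B B B   (applied B -> B B)
  Step 19: b b b b b b b b B B B  =>  b b b b b b b b B B B B   (applied B -> B B)
  Step 20: b b b b b b b b B B B B  =>  b b b b b b b b b B B B   (applied B -> b)
  Step 21: b b b b b b b b b B B B  =>  b b b b b b b b b b B B   (applied B -> b)
  Step 22: b b b b b b b b b b B B  =>  b b b b b b b b b b B B B   (applied B -> B B)
  Step 23: b b b b b b b b b b B B B  =>  b b b b b b b b b b b B B   (applied B -> b)
  Step 24: b b b b b b b b b b b B B  =>  b b b b b b b b b b b b B   (applied B -> b)
  Step 25: b b b b b b b b b b b b B  =>  b b b b b b b b b b b b B B   (applied B -> B B)
  Step 26: b b b b b b b b b b b b B B  =>  b b b b b b b b b b b b B B B   (applied B -> B B)
  Step 27: b b b b b b b b b b b b B B B  =>  b b b b b b b b b b b b B B B B   (applied B -> B B)
  Step 28: b b b b b b b b b b b b B B B B  =>  b b b b b b b b b b b b b B B B   (applied B -> b)
  Step 29: b b b b b b b b b b b b b B B B  =>  b b b b b b b b b b b b b b B B   (applied B -> b)
  Step 30: b b b b b b b b b b b b b b B B  =>  b b b b b b b b b b b b b b B B B   (applied B -> B B)
  Step 31: b b b b b b b b b b b b b b B B B  =>  b b b b b b b b b b b b b b B B B B   (applied B -> B B)
  Step 32: b b b b b b b b b b b b b b B B B B  =>  b b b b b b b b b b b b b b b B B B   (applied B -> b)
  Step 33: b b b b b b b b b b b b b b b B B B  =>  b b b b b b b b b b b b b b b b B B   (applied B -> b)
  Step 34: b b b b b b b b b b b b b b b b B B  =>  b b b b b b b b b b b b b b b b b B   (applied B -> b)
  Step 35: b b b b b b b b b b b b b b b b b B  =>  b b b b b b b b b b b b b b b b b b   (applied B -> b)
Final yield: b b b b b b b b b b b b b b b b b b
Total rewrite steps: 35

35


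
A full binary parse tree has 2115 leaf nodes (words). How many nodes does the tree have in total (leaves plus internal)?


Leaf nodes (terminals): 2115
Internal nodes = n - 1 = 2115 - 1 = 2114
Total = leaves + internal = 2115 + 2114 = 4229

4229


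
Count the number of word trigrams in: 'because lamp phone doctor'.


Word trigrams from [4] words:
  Trigram 1: (because lamp phone)
  Trigram 2: (lamp phone doctor)
Total word trigrams: 4 - 2 = 2

2


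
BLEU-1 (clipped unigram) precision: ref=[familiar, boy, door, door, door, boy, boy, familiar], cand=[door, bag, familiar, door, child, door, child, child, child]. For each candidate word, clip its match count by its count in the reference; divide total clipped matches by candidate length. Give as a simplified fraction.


Reference word counts: {'boy': 3, 'door': 3, 'familiar': 2}
Checking each candidate word (with clipping):
  'door' -> in reference (ref count 3, used 1/3) -> match (matches: 1)
  'bag' -> not in reference -> no match (matches: 1)
  'familiar' -> in reference (ref count 2, used 1/2) -> match (matches: 2)
  'door' -> in reference (ref count 3, used 2/3) -> match (matches: 3)
  'child' -> not in reference -> no match (matches: 3)
  'door' -> in reference (ref count 3, used 3/3) -> match (matches: 4)
  'child' -> not in reference -> no match (matches: 4)
  'child' -> not in reference -> no match (matches: 4)
  'child' -> not in reference -> no match (matches: 4)
Clipped matches: 4, Candidate length: 9
Precision = 4/9

4/9


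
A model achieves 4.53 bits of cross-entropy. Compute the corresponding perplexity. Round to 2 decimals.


Perplexity formula: PP = 2^H
H = 4.53
PP = 2^4.53
Decompose: 2^4.53 = 2^4 * 2^0.53
2^4 = 16, 2^0.53 ~ 1.4439292
PP ~ 16 * 1.4439292 = 23.1028672
Rounded to 2 decimals: 23.10

23.10


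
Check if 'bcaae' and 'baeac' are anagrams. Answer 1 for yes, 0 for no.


Sort characters of 'bcaae': 'aabce'
Sort characters of 'baeac': 'aabce'
Sorted forms match -> they ARE anagrams
Result: 1

1


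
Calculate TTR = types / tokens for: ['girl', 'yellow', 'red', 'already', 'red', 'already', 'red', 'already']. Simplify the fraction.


Tokens: 8
Unique types: ('already', 'girl', 'red', 'yellow') = 4
TTR = 4/8
Simplify: divide both by 4 -> 1/2
TTR = 1/2

1/2


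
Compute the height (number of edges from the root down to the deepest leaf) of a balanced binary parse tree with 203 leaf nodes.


In a balanced binary tree with n leaves the deepest leaf is ceil(log2(n)) edges below the root.
log2(203) = 7.6653
ceil(7.6653) = 8
height (edges) = 8

8


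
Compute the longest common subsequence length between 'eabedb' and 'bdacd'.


DP table for LCS of 'eabedb' and 'bdacd':
       b  d  a  c  d
    0  0  0  0  0  0
  e 0  0  0  0  0  0
  a 0  0  0  1  1  1
  b 0  1  1  1  1  1
  e 0  1  1  1  1  1
  d 0  1  2  2  2  2
  b 0  1  2  2  2  2
LCS: 'ad'
LCS length = 2

2


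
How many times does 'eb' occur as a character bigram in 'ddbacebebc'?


Scanning 'ddbacebebc' for bigram 'eb':
  Position 0: 'dd' -> no
  Position 1: 'db' -> no
  Position 2: 'ba' -> no
  Position 3: 'ac' -> no
  Position 4: 'ce' -> no
  Position 5: 'eb' -> MATCH
  Position 6: 'be' -> no
  Position 7: 'eb' -> MATCH
  Position 8: 'bc' -> no
Total matches: 2

2


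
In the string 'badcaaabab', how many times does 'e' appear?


Scanning 'badcaaabab' for 'e':
  No matches found.
Total occurrences of 'e': 0

0


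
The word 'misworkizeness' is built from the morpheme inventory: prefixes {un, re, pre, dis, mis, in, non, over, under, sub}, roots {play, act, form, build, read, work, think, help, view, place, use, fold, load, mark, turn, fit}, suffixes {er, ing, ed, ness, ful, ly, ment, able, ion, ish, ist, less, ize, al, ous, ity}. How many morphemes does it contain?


Segmenting 'misworkizeness' against the inventory:
  'mis' -> prefix (morpheme 1)
  'work' -> root (morpheme 2)
  'ize' -> suffix (morpheme 3)
  'ness' -> suffix (morpheme 4)
Total morphemes: 4

4


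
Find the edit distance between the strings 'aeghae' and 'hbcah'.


Building DP table for s1='aeghae' (len 6) and s2='hbcah' (len 5):
       h  b  c  a  h
    0  1  2  3  4  5
  a 1  1  2  3  3  4
  e 2  2  2  3  4  4
  g 3  3  3  3  4  5
  h 4  3  4  4  4  4
  a 5  4  4  5  4  5
  e 6  5  5  5  5  5
Edit distance = dp[6][5] = 5

5


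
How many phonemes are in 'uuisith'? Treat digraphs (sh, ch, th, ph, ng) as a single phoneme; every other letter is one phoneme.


Parsing 'uuisith' greedily, digraphs first:
  'u' -> vowel phoneme (phonemes so far: 1)
  'u' -> vowel phoneme (phonemes so far: 2)
  'i' -> vowel phoneme (phonemes so far: 3)
  's' -> consonant phoneme (phonemes so far: 4)
  'i' -> vowel phoneme (phonemes so far: 5)
  'th' -> digraph (1 consonant phoneme) (phonemes so far: 6)
Total phonemes: 6

6


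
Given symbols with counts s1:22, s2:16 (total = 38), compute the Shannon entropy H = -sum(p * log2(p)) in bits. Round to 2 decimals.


Computing entropy H = -sum(p_i * log2(p_i)):
  s1: p = 22/38 = 0.5789, -p*log2(p) = 0.4565
  s2: p = 16/38 = 0.4211, -p*log2(p) = 0.5254
H = sum of terms = 0.9819
Rounded to 2 decimals: 0.98

0.98


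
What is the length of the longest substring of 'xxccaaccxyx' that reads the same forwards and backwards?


Scanning 'xxccaaccxyx' for palindromic substrings.
Substring at positions 1-8: 'xccaaccx'.
Check: reverse('xccaaccx') = 'xccaaccx' -> palindrome confirmed.
Neighbouring characters ('x' / 'y') break symmetry, so it cannot extend further.
No longer palindromic substring exists; longest length = 8

8


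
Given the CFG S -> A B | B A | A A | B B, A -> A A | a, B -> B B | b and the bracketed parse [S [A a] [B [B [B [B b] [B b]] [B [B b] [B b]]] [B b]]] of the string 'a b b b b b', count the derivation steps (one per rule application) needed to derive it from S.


Every bracketed nonterminal node [X ...] in the tree is produced by exactly one rule application.
Reading the tree off as a leftmost derivation:
  Step 1: S  =>  A B   (applied S -> A B)
  Step 2: A B  =>  a B   (applied A -> a)
  Step 3: a B  =>  a B B   (applied B -> B B)
  Step 4: a B B  =>  a B B B   (applied B -> B B)
  Step 5: a B B B  =>  a B B B B   (applied B -> B B)
  Step 6: a B B B B  =>  a b B B B   (applied B -> b)
  Step 7: a b B B B  =>  a b b B B   (applied B -> b)
  Step 8: a b b B B  =>  a b b B B B   (applied B -> B B)
  Step 9: a b b B B B  =>  a b b b B B   (applied B -> b)
  Step 10: a b b b B B  =>  a b b b b B   (applied B -> b)
  Step 11: a b b b b B  =>  a b b b b b   (applied B -> b)
Final yield: a b b b b b
Total rewrite steps: 11

11


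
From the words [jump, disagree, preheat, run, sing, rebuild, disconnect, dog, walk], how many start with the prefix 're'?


Checking each word for prefix 're':
  'jump' -> no (count: 0)
  'disagree' -> no (count: 0)
  'preheat' -> no (count: 0)
  'run' -> no (count: 0)
  'sing' -> no (count: 0)
  'rebuild' -> YES, starts with 're' (count: 1)
  'disconnect' -> no (count: 1)
  'dog' -> no (count: 1)
  'walk' -> no (count: 1)
Total with prefix 're': 1

1


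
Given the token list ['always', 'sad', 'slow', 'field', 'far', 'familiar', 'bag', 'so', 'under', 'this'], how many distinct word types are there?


Listing all tokens and tracking unique types:
  Token 1: 'always' -> NEW (unique so far: 1)
  Token 2: 'sad' -> NEW (unique so far: 2)
  Token 3: 'slow' -> NEW (unique so far: 3)
  Token 4: 'field' -> NEW (unique so far: 4)
  Token 5: 'far' -> NEW (unique so far: 5)
  Token 6: 'familiar' -> NEW (unique so far: 6)
  Token 7: 'bag' -> NEW (unique so far: 7)
  Token 8: 'so' -> NEW (unique so far: 8)
  Token 9: 'under' -> NEW (unique so far: 9)
  Token 10: 'this' -> NEW (unique so far: 10)
Unique types: ('always', 'bag', 'familiar', 'far', 'field', 'sad', 'slow', 'so', 'this', 'under')
Vocabulary size: 10

10


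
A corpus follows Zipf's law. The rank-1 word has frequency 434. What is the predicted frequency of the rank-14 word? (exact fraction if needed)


Zipf's law: freq(rank) = f1 / rank
f1 = 434, rank = 14
freq = 434 / 14
= 31

31


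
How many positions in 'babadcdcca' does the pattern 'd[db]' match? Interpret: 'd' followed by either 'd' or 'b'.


Pattern: d[db] means 'd' followed by either 'd' or 'b'.
Scanning 'babadcdcca' position-by-position:
  Pos 0: window 'ba' -> no
  Pos 1: window 'ab' -> no
  Pos 2: window 'ba' -> no
  Pos 3: window 'ad' -> no
  Pos 4: window 'dc' -> no
  Pos 5: window 'cd' -> no
  Pos 6: window 'dc' -> no
  Pos 7: window 'cc' -> no
  Pos 8: window 'ca' -> no
  Pos 9: window 'a' -> no
Total matches: 0

0


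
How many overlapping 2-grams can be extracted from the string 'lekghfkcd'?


String 'lekghfkcd' has length L = 9.
Number of overlapping n-grams = L - n + 1
Substituting: 9 - 2 + 1 = 8

8


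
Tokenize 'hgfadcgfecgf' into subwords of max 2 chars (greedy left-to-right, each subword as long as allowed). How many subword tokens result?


'hgfadcgfecgf' has 12 characters.
Chunking with max size 2:
  Chunk 1: 'hg' (positions 0-1)
  Chunk 2: 'fa' (positions 2-3)
  Chunk 3: 'dc' (positions 4-5)
  Chunk 4: 'gf' (positions 6-7)
  Chunk 5: 'ec' (positions 8-9)
  Chunk 6: 'gf' (positions 10-11)
Total chunks: ceil(12 / 2) = 6

6


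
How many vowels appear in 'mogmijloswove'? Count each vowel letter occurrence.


Scanning each character of 'mogmijloswove':
  Position 1: 'm' -> consonant (running count: 0)
  Position 2: 'o' -> vowel (running count: 1)
  Position 3: 'g' -> consonant (running count: 1)
  Position 4: 'm' -> consonant (running count: 1)
  Position 5: 'i' -> vowel (running count: 2)
  Position 6: 'j' -> consonant (running count: 2)
  Position 7: 'l' -> consonant (running count: 2)
  Position 8: 'o' -> vowel (running count: 3)
  Position 9: 's' -> consonant (running count: 3)
  Position 10: 'w' -> consonant (running count: 3)
  Position 11: 'o' -> vowel (running count: 4)
  Position 12: 'v' -> consonant (running count: 4)
  Position 13: 'e' -> vowel (running count: 5)
Total vowels: 5

5


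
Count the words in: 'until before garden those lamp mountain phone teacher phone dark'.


Counting words by splitting on spaces:
  Word 1: 'until'
  Word 2: 'before'
  Word 3: 'garden'
  Word 4: 'those'
  Word 5: 'lamp'
  Word 6: 'mountain'
  Word 7: 'phone'
  Word 8: 'teacher'
  Word 9: 'phone'
  Word 10: 'dark'
Total words: 10

10


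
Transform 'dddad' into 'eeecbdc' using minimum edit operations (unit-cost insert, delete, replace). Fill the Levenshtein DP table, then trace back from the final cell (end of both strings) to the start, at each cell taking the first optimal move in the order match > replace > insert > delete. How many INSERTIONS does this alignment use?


Edit distance = 6. Backtracking from cell (5, 7) with preference match > replace > insert > delete,
then listing the resulting alignment 'dddad' -> 'eeecbdc' left to right:
  Step 1: insert 'e' [insertion #1]
  Step 2: replace d->e
  Step 3: replace d->e
  Step 4: replace d->c
  Step 5: replace a->b
  Step 6: keep 'd'
  Step 7: insert 'c' [insertion #2]
Total insertions: 2

2


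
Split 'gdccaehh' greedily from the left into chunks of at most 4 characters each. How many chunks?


'gdccaehh' has 8 characters.
Chunking with max size 4:
  Chunk 1: 'gdcc' (positions 0-3)
  Chunk 2: 'aehh' (positions 4-7)
Total chunks: ceil(8 / 4) = 2

2


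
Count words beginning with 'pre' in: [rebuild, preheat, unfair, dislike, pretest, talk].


Checking each word for prefix 'pre':
  'rebuild' -> no (count: 0)
  'preheat' -> YES, starts with 'pre' (count: 1)
  'unfair' -> no (count: 1)
  'dislike' -> no (count: 1)
  'pretest' -> YES, starts with 'pre' (count: 2)
  'talk' -> no (count: 2)
Total with prefix 'pre': 2

2


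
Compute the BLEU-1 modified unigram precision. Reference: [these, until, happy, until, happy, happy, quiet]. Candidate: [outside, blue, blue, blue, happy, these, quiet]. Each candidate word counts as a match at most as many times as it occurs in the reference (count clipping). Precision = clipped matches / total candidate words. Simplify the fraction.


Reference word counts: {'happy': 3, 'quiet': 1, 'these': 1, 'until': 2}
Checking each candidate word (with clipping):
  'outside' -> not in reference -> no match (matches: 0)
  'blue' -> not in reference -> no match (matches: 0)
  'blue' -> not in reference -> no match (matches: 0)
  'blue' -> not in reference -> no match (matches: 0)
  'happy' -> in reference (ref count 3, used 1/3) -> match (matches: 1)
  'these' -> in reference (ref count 1, used 1/1) -> match (matches: 2)
  'quiet' -> in reference (ref count 1, used 1/1) -> match (matches: 3)
Clipped matches: 3, Candidate length: 7
Precision = 3/7

3/7


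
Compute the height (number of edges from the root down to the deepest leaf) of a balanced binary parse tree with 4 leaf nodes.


In a balanced binary tree with n leaves the deepest leaf is ceil(log2(n)) edges below the root.
log2(4) = 2.0000
ceil(2.0000) = 2
height (edges) = 2

2


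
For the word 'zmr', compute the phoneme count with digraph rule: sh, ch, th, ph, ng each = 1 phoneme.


Parsing 'zmr' greedily, digraphs first:
  'z' -> consonant phoneme (phonemes so far: 1)
  'm' -> consonant phoneme (phonemes so far: 2)
  'r' -> consonant phoneme (phonemes so far: 3)
Total phonemes: 3

3


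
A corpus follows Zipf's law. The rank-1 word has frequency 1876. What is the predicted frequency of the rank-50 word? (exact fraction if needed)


Zipf's law: freq(rank) = f1 / rank
f1 = 1876, rank = 50
freq = 1876 / 50
GCD(1876, 50) = 2
Simplified: 938/25

938/25


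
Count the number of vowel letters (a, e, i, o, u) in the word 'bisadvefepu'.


Scanning each character of 'bisadvefepu':
  Position 1: 'b' -> consonant (running count: 0)
  Position 2: 'i' -> vowel (running count: 1)
  Position 3: 's' -> consonant (running count: 1)
  Position 4: 'a' -> vowel (running count: 2)
  Position 5: 'd' -> consonant (running count: 2)
  Position 6: 'v' -> consonant (running count: 2)
  Position 7: 'e' -> vowel (running count: 3)
  Position 8: 'f' -> consonant (running count: 3)
  Position 9: 'e' -> vowel (running count: 4)
  Position 10: 'p' -> consonant (running count: 4)
  Position 11: 'u' -> vowel (running count: 5)
Total vowels: 5

5


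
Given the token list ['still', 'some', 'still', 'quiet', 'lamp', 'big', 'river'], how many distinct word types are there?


Listing all tokens and tracking unique types:
  Token 1: 'still' -> NEW (unique so far: 1)
  Token 2: 'some' -> NEW (unique so far: 2)
  Token 3: 'still' -> duplicate (unique so far: 2)
  Token 4: 'quiet' -> NEW (unique so far: 3)
  Token 5: 'lamp' -> NEW (unique so far: 4)
  Token 6: 'big' -> NEW (unique so far: 5)
  Token 7: 'river' -> NEW (unique so far: 6)
Unique types: ('big', 'lamp', 'quiet', 'river', 'some', 'still')
Vocabulary size: 6

6


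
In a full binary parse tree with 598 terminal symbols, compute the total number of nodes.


Leaf nodes (terminals): 598
Internal nodes = n - 1 = 598 - 1 = 597
Total = leaves + internal = 598 + 597 = 1195

1195


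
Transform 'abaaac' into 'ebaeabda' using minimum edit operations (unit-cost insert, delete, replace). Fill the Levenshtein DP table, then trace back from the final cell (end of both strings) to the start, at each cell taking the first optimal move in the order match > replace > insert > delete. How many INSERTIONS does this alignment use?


Edit distance = 5. Backtracking from cell (6, 8) with preference match > replace > insert > delete,
then listing the resulting alignment 'abaaac' -> 'ebaeabda' left to right:
  Step 1: replace a->e
  Step 2: keep 'b'
  Step 3: keep 'a'
  Step 4: insert 'e' [insertion #1]
  Step 5: keep 'a'
  Step 6: insert 'b' [insertion #2]
  Step 7: replace a->d
  Step 8: replace c->a
Total insertions: 2

2


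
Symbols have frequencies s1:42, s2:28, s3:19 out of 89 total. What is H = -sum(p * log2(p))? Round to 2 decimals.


Computing entropy H = -sum(p_i * log2(p_i)):
  s1: p = 42/89 = 0.4719, -p*log2(p) = 0.5113
  s2: p = 28/89 = 0.3146, -p*log2(p) = 0.5249
  s3: p = 19/89 = 0.2135, -p*log2(p) = 0.4756
H = sum of terms = 1.5118
Rounded to 2 decimals: 1.51

1.51


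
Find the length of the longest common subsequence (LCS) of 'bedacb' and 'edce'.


DP table for LCS of 'bedacb' and 'edce':
       e  d  c  e
    0  0  0  0  0
  b 0  0  0  0  0
  e 0  1  1  1  1
  d 0  1  2  2  2
  a 0  1  2  2  2
  c 0  1  2  3  3
  b 0  1  2  3  3
LCS: 'edc'
LCS length = 3

3


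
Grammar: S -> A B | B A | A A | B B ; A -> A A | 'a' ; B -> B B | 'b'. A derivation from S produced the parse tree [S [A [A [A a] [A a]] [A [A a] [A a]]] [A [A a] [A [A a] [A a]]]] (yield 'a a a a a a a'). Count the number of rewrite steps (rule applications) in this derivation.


Every bracketed nonterminal node [X ...] in the tree is produced by exactly one rule application.
Reading the tree off as a leftmost derivation:
  Step 1: S  =>  A A   (applied S -> A A)
  Step 2: A A  =>  A A A   (applied A -> A A)
  Step 3: A A A  =>  A A A A   (applied A -> A A)
  Step 4: A A A A  =>  a A A A   (applied A -> a)
  Step 5: a A A A  =>  a a A A   (applied A -> a)
  Step 6: a a A A  =>  a a A A A   (applied A -> A A)
  Step 7: a a A A A  =>  a a a A A   (applied A -> a)
  Step 8: a a a A A  =>  a a a a A   (applied A -> a)
  Step 9: a a a a A  =>  a a a a A A   (applied A -> A A)
  Step 10: a a a a A A  =>  a a a a a A   (applied A -> a)
  Step 11: a a a a a A  =>  a a a a a A A   (applied A -> A A)
  Step 12: a a a a a A A  =>  a a a a a a A   (applied A -> a)
  Step 13: a a a a a a A  =>  a a a a a a a   (applied A -> a)
Final yield: a a a a a a a
Total rewrite steps: 13

13


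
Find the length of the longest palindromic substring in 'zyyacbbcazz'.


Scanning 'zyyacbbcazz' for palindromic substrings.
Substring at positions 3-8: 'acbbca'.
Check: reverse('acbbca') = 'acbbca' -> palindrome confirmed.
Neighbouring characters ('y' / 'z') break symmetry, so it cannot extend further.
No longer palindromic substring exists; longest length = 6

6


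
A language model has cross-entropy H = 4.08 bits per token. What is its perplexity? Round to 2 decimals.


Perplexity formula: PP = 2^H
H = 4.08
PP = 2^4.08
Decompose: 2^4.08 = 2^4 * 2^0.08
2^4 = 16, 2^0.08 ~ 1.0570180
PP ~ 16 * 1.0570180 = 16.9122880
Rounded to 2 decimals: 16.91

16.91


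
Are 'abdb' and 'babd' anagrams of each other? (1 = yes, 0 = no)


Sort characters of 'abdb': 'abbd'
Sort characters of 'babd': 'abbd'
Sorted forms match -> they ARE anagrams
Result: 1

1


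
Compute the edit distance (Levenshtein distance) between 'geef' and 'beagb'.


Building DP table for s1='geef' (len 4) and s2='beagb' (len 5):
       b  e  a  g  b
    0  1  2  3  4  5
  g 1  1  2  3  3  4
  e 2  2  1  2  3  4
  e 3  3  2  2  3  4
  f 4  4  3  3  3  4
Edit distance = dp[4][5] = 4

4


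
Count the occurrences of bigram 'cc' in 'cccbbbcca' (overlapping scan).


Scanning 'cccbbbcca' for bigram 'cc':
  Position 0: 'cc' -> MATCH
  Position 1: 'cc' -> MATCH
  Position 2: 'cb' -> no
  Position 3: 'bb' -> no
  Position 4: 'bb' -> no
  Position 5: 'bc' -> no
  Position 6: 'cc' -> MATCH
  Position 7: 'ca' -> no
Total matches: 3

3


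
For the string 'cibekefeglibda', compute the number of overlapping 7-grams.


String 'cibekefeglibda' has length L = 14.
Number of overlapping n-grams = L - n + 1
Substituting: 14 - 7 + 1 = 8

8


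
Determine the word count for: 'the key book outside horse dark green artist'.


Counting words by splitting on spaces:
  Word 1: 'the'
  Word 2: 'key'
  Word 3: 'book'
  Word 4: 'outside'
  Word 5: 'horse'
  Word 6: 'dark'
  Word 7: 'green'
  Word 8: 'artist'
Total words: 8

8


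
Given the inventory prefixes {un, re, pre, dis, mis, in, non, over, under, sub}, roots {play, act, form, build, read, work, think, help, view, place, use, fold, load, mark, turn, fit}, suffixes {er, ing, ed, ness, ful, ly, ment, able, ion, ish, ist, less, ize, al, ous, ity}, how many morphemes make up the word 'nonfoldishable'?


Segmenting 'nonfoldishable' against the inventory:
  'non' -> prefix (morpheme 1)
  'fold' -> root (morpheme 2)
  'ish' -> suffix (morpheme 3)
  'able' -> suffix (morpheme 4)
Total morphemes: 4

4


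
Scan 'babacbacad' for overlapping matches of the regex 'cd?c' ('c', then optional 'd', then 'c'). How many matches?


Pattern: cd?c means 'c', then optional 'd', then 'c'.
Scanning 'babacbacad' position-by-position:
  Pos 0: window 'bab' -> no
  Pos 1: window 'aba' -> no
  Pos 2: window 'bac' -> no
  Pos 3: window 'acb' -> no
  Pos 4: window 'cba' -> no
  Pos 5: window 'bac' -> no
  Pos 6: window 'aca' -> no
  Pos 7: window 'cad' -> no
  Pos 8: window 'ad' -> no
  Pos 9: window 'd' -> no
Total matches: 0

0


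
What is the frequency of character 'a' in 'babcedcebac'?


Scanning 'babcedcebac' for 'a':
  Position 1: 'a' -> MATCH (count: 1)
  Position 9: 'a' -> MATCH (count: 2)
Total occurrences of 'a': 2

2


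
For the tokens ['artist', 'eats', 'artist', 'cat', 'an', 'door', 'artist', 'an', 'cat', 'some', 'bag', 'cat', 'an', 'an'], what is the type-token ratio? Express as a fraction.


Tokens: 14
Unique types: ('an', 'artist', 'bag', 'cat', 'door', 'eats', 'some') = 7
TTR = 7/14
Simplify: divide both by 7 -> 1/2
TTR = 1/2

1/2
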